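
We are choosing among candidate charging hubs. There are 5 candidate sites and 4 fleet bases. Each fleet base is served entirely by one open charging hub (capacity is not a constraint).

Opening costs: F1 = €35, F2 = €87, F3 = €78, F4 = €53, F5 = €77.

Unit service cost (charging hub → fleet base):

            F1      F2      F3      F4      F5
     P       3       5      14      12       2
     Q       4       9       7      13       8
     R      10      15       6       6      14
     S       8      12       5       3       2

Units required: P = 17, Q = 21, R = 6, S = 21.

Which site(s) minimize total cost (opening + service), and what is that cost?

For any fixed open set, each fleet base goes to its cheapest open site; total = fixed + service.
{F1, F4}: P→F1 3·17=51, Q→F1 4·21=84, R→F4 6·6=36, S→F4 3·21=63. Service 234; fixed 88; total 322.
{F1, F5}: P→F5 2·17=34, Q→F1 4·21=84, R→F1 10·6=60, S→F5 2·21=42. Service 220; fixed 112; total 332.
{F1, F4, F5}: P→F5 2·17=34, Q→F1 4·21=84, R→F4 6·6=36, S→F5 2·21=42. Service 196; fixed 165; total 361.
{F1, F2, F3, F4, F5}: service 196 + fixed 330 = 526
No other subset beats 322.

Open F1 and F4; minimum total cost 322.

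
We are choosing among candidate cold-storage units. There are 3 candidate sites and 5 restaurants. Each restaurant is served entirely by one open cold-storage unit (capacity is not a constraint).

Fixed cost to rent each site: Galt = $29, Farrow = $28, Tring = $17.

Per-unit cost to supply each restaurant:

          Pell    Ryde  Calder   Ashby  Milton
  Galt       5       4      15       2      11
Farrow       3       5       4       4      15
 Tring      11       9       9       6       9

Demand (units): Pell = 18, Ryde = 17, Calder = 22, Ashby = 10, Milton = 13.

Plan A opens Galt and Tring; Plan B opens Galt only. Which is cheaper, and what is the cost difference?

Plan A: {Galt, Tring}: Pell→Galt 5·18=90, Ryde→Galt 4·17=68, Calder→Tring 9·22=198, Ashby→Galt 2·10=20, Milton→Tring 9·13=117. Service 493; fixed 46; total 539.
Plan B: {Galt}: Pell→Galt 5·18=90, Ryde→Galt 4·17=68, Calder→Galt 15·22=330, Ashby→Galt 2·10=20, Milton→Galt 11·13=143. Service 651; fixed 29; total 680.
Difference: |539 − 680| = 141.

Plan A is cheaper by 141.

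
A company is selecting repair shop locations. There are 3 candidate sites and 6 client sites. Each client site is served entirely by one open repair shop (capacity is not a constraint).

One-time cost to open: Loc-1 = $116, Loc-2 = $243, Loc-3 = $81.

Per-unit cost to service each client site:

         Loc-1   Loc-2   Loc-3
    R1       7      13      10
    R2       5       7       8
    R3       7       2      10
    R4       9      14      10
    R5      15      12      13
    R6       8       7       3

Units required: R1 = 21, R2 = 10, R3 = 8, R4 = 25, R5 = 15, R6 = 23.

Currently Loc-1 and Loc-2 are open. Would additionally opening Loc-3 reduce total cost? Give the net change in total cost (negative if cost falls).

Current service cost with {Loc-1, Loc-2}: 779.
Adding Loc-3: each client site re-picks its cheapest; new service cost 687, saving 92.
Extra fixed cost: 81. Net change = 81 − 92 = -11.
(Totals: 1138 → 1127.)

Yes — net change −11 (cost falls by 11).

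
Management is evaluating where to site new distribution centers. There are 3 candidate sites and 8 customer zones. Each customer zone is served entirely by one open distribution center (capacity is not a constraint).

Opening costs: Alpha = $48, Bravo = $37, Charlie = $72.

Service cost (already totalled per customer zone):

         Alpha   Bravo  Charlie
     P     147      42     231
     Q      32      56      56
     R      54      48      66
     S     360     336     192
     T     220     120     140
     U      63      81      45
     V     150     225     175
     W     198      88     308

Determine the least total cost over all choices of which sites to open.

For any fixed open set, each customer zone goes to its cheapest open site; total = fixed + service.
{Alpha, Bravo, Charlie}: P→Bravo 42, Q→Alpha 32, R→Bravo 48, S→Charlie 192, T→Bravo 120, U→Charlie 45, V→Alpha 150, W→Bravo 88. Service 717; fixed 157; total 874.
{Bravo, Charlie}: service 766 + fixed 109 = 875
{Alpha, Bravo}: P→Bravo 42, Q→Alpha 32, R→Bravo 48, S→Bravo 336, T→Bravo 120, U→Alpha 63, V→Alpha 150, W→Bravo 88. Service 879; fixed 85; total 964.
{Bravo}: P→Bravo 42, Q→Bravo 56, R→Bravo 48, S→Bravo 336, T→Bravo 120, U→Bravo 81, V→Bravo 225, W→Bravo 88. Service 996; fixed 37; total 1033.
(All 7 nonempty subsets were checked; Alpha, Bravo and Charlie is lowest.)

Minimum total cost: 874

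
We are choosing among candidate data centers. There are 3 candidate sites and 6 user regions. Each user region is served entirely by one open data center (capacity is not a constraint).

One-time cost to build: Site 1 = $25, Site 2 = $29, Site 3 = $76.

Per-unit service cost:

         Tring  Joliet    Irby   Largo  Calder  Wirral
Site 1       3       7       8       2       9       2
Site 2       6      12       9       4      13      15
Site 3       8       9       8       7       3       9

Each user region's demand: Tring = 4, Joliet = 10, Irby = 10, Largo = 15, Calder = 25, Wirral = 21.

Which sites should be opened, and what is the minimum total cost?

For any fixed open set, each user region goes to its cheapest open site; total = fixed + service.
{Site 1, Site 3}: Tring→Site 1 3·4=12, Joliet→Site 1 7·10=70, Irby→Site 1 8·10=80, Largo→Site 1 2·15=30, Calder→Site 3 3·25=75, Wirral→Site 1 2·21=42. Service 309; fixed 101; total 410.
{Site 1, Site 2, Site 3}: service 309 + fixed 130 = 439
{Site 1}: service 459 + fixed 25 = 484
No other subset beats 410.

Open Site 1 and Site 3; minimum total cost 410.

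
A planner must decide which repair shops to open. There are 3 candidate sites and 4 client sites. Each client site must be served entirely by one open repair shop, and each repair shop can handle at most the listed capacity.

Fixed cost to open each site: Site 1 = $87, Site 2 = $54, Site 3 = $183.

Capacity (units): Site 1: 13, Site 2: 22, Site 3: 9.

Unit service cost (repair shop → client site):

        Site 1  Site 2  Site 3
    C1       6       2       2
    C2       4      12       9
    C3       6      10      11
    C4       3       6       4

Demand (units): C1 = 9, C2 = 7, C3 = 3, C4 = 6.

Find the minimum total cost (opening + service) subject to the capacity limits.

Open {Site 1, Site 2}: C1→Site 2 2·9=18, C2→Site 1 4·7=28, C3→Site 2 10·3=30, C4→Site 1 3·6=18.
Loads: Site 1 carries 13/13, Site 2 carries 12/22. Service 94; fixed 141; total 235.
Next best feasible plan costs 241.

Minimum total cost: 235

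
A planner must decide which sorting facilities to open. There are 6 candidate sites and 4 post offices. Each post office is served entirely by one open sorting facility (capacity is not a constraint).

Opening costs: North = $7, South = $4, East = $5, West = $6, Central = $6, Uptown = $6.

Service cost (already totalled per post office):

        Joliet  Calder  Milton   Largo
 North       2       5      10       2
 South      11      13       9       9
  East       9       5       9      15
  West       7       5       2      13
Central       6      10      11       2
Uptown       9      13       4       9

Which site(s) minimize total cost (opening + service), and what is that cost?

Open North and West; minimum total cost 24.

For any fixed open set, each post office goes to its cheapest open site; total = fixed + service.
{North, West}: Joliet→North 2, Calder→North 5, Milton→West 2, Largo→North 2. Service 11; fixed 13; total 24.
{North}: Joliet→North 2, Calder→North 5, Milton→North 10, Largo→North 2. Service 19; fixed 7; total 26.
{North, Uptown}: service 13 + fixed 13 = 26
{North, South, East, West, Central, Uptown}: Joliet→North 2, Calder→North 5, Milton→West 2, Largo→North 2. Service 11; fixed 34; total 45.
No other subset beats 24.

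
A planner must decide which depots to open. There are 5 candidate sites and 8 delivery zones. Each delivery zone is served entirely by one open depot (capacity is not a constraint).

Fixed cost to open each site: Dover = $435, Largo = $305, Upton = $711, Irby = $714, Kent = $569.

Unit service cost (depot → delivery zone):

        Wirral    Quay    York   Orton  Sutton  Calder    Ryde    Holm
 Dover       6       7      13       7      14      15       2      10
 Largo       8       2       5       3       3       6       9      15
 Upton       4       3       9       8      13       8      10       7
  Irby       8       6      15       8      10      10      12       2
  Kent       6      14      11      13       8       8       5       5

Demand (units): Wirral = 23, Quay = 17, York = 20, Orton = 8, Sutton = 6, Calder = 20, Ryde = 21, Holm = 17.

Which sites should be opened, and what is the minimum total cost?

Open Largo only; minimum total cost 1229.

For any fixed open set, each delivery zone goes to its cheapest open site; total = fixed + service.
{Largo}: Wirral→Largo 8·23=184, Quay→Largo 2·17=34, York→Largo 5·20=100, Orton→Largo 3·8=24, Sutton→Largo 3·6=18, Calder→Largo 6·20=120, Ryde→Largo 9·21=189, Holm→Largo 15·17=255. Service 924; fixed 305; total 1229.
{Dover, Largo}: service 646 + fixed 740 = 1386
{Largo, Kent}: service 624 + fixed 874 = 1498
{Dover, Largo, Upton, Irby, Kent}: service 464 + fixed 2734 = 3198
No other subset beats 1229.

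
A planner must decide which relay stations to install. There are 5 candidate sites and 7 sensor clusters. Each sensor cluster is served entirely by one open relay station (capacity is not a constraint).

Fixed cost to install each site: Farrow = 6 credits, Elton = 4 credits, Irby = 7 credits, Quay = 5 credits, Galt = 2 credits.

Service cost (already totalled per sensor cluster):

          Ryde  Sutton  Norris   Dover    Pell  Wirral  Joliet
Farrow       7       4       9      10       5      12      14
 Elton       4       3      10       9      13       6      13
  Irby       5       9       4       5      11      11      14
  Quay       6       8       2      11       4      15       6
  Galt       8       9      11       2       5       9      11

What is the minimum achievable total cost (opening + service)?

For any fixed open set, each sensor cluster goes to its cheapest open site; total = fixed + service.
{Elton, Quay, Galt}: Ryde→Elton 4, Sutton→Elton 3, Norris→Quay 2, Dover→Galt 2, Pell→Quay 4, Wirral→Elton 6, Joliet→Quay 6. Service 27; fixed 11; total 38.
{Elton, Quay}: service 34 + fixed 9 = 43
{Farrow, Elton, Quay, Galt}: service 27 + fixed 17 = 44
{Farrow, Elton, Irby, Quay, Galt}: service 27 + fixed 24 = 51
No other subset beats 38.

Minimum total cost: 38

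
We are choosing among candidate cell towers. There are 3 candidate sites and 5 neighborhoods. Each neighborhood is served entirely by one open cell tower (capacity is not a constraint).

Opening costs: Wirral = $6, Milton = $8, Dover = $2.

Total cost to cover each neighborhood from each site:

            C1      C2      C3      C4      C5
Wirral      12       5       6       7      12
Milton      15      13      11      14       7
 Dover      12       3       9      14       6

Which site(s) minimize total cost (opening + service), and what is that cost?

For any fixed open set, each neighborhood goes to its cheapest open site; total = fixed + service.
{Wirral, Dover}: C1→Wirral 12, C2→Dover 3, C3→Wirral 6, C4→Wirral 7, C5→Dover 6. Service 34; fixed 8; total 42.
{Dover}: service 44 + fixed 2 = 46
{Wirral}: C1→Wirral 12, C2→Wirral 5, C3→Wirral 6, C4→Wirral 7, C5→Wirral 12. Service 42; fixed 6; total 48.
{Wirral, Milton, Dover}: service 34 + fixed 16 = 50
(All 7 nonempty subsets were checked; Wirral and Dover is lowest.)

Open Wirral and Dover; minimum total cost 42.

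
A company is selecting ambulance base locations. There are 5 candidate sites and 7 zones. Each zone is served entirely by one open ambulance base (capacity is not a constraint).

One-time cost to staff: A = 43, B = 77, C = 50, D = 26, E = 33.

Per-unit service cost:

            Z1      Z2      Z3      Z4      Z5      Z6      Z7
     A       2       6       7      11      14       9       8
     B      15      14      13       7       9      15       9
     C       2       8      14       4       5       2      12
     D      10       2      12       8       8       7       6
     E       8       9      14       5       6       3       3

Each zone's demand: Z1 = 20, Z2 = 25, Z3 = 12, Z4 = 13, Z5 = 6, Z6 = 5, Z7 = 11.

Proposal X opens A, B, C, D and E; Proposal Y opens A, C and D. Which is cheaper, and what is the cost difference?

Proposal Y is cheaper by 77.

Proposal X: {A, B, C, D, E}: Z1→A 2·20=40, Z2→D 2·25=50, Z3→A 7·12=84, Z4→C 4·13=52, Z5→C 5·6=30, Z6→C 2·5=10, Z7→E 3·11=33. Service 299; fixed 229; total 528.
Proposal Y: {A, C, D}: Z1→A 2·20=40, Z2→D 2·25=50, Z3→A 7·12=84, Z4→C 4·13=52, Z5→C 5·6=30, Z6→C 2·5=10, Z7→D 6·11=66. Service 332; fixed 119; total 451.
Difference: |528 − 451| = 77.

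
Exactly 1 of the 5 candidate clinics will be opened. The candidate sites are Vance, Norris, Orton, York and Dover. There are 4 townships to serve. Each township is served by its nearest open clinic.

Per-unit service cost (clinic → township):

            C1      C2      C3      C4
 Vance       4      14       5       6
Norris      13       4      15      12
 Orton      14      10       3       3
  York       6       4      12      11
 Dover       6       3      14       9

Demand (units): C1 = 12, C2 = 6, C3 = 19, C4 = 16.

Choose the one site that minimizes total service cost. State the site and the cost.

With exactly 1 open, each township uses its cheapest among the chosen.
{Vance}: C1→Vance 4·12=48, C2→Vance 14·6=84, C3→Vance 5·19=95, C4→Vance 6·16=96. Service cost 323.
{Orton}: service cost 333
{York}: service cost 500
Among all 5 size-1 choices, {Vance} is lowest.

Choose Vance only; total service cost 323.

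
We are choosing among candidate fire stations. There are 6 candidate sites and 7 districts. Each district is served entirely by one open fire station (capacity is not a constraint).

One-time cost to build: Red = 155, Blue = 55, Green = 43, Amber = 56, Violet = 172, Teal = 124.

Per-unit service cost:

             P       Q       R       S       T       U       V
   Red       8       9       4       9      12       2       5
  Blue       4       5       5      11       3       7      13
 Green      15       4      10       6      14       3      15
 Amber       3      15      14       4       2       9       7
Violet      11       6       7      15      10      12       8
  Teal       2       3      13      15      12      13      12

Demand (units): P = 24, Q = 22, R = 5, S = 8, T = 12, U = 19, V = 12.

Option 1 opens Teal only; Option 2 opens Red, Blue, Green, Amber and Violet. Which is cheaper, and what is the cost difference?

Option 1: {Teal}: P→Teal 2·24=48, Q→Teal 3·22=66, R→Teal 13·5=65, S→Teal 15·8=120, T→Teal 12·12=144, U→Teal 13·19=247, V→Teal 12·12=144. Service 834; fixed 124; total 958.
Option 2: {Red, Blue, Green, Amber, Violet}: P→Amber 3·24=72, Q→Green 4·22=88, R→Red 4·5=20, S→Amber 4·8=32, T→Amber 2·12=24, U→Red 2·19=38, V→Red 5·12=60. Service 334; fixed 481; total 815.
Difference: |958 − 815| = 143.

Option 2 is cheaper by 143.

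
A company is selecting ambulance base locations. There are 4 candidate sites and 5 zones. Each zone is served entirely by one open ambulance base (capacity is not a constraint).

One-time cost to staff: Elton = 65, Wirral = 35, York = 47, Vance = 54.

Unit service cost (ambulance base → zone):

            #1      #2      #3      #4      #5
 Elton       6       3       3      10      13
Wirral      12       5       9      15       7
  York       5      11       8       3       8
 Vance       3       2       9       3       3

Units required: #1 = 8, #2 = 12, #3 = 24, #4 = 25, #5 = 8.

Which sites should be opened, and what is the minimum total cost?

Open Elton and Vance; minimum total cost 338.

For any fixed open set, each zone goes to its cheapest open site; total = fixed + service.
{Elton, Vance}: #1→Vance 3·8=24, #2→Vance 2·12=24, #3→Elton 3·24=72, #4→Vance 3·25=75, #5→Vance 3·8=24. Service 219; fixed 119; total 338.
{Elton, Wirral, Vance}: service 219 + fixed 154 = 373
{Elton, York, Vance}: #1→Vance 3·8=24, #2→Vance 2·12=24, #3→Elton 3·24=72, #4→York 3·25=75, #5→Vance 3·8=24. Service 219; fixed 166; total 385.
{Elton, Wirral, York, Vance}: #1→Vance 3·8=24, #2→Vance 2·12=24, #3→Elton 3·24=72, #4→York 3·25=75, #5→Vance 3·8=24. Service 219; fixed 201; total 420.
No other subset beats 338.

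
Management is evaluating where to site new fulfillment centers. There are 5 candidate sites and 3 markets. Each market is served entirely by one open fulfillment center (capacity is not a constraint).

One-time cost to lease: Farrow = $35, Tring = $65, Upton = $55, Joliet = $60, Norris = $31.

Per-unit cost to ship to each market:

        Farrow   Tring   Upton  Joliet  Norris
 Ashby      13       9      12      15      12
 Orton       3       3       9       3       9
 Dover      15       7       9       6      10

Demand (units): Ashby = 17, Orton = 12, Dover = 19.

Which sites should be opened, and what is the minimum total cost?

For any fixed open set, each market goes to its cheapest open site; total = fixed + service.
{Tring}: Ashby→Tring 9·17=153, Orton→Tring 3·12=36, Dover→Tring 7·19=133. Service 322; fixed 65; total 387.
{Tring, Norris}: Ashby→Tring 9·17=153, Orton→Tring 3·12=36, Dover→Tring 7·19=133. Service 322; fixed 96; total 418.
{Farrow, Tring}: service 322 + fixed 100 = 422
{Farrow, Tring, Upton, Joliet, Norris}: Ashby→Tring 9·17=153, Orton→Farrow 3·12=36, Dover→Joliet 6·19=114. Service 303; fixed 246; total 549.
No other subset beats 387.

Open Tring only; minimum total cost 387.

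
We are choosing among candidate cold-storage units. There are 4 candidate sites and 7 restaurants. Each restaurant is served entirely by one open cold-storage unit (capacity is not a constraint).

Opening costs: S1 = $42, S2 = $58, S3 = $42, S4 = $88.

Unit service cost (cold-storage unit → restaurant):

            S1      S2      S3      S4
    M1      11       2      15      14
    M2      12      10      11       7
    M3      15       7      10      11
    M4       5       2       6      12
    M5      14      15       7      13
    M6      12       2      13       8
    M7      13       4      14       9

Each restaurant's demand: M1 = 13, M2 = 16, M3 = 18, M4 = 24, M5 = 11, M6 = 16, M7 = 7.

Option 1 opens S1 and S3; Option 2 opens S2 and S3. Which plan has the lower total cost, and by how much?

Option 1: {S1, S3}: M1→S1 11·13=143, M2→S3 11·16=176, M3→S3 10·18=180, M4→S1 5·24=120, M5→S3 7·11=77, M6→S1 12·16=192, M7→S1 13·7=91. Service 979; fixed 84; total 1063.
Option 2: {S2, S3}: M1→S2 2·13=26, M2→S2 10·16=160, M3→S2 7·18=126, M4→S2 2·24=48, M5→S3 7·11=77, M6→S2 2·16=32, M7→S2 4·7=28. Service 497; fixed 100; total 597.
Difference: |1063 − 597| = 466.

Option 2 is cheaper by 466.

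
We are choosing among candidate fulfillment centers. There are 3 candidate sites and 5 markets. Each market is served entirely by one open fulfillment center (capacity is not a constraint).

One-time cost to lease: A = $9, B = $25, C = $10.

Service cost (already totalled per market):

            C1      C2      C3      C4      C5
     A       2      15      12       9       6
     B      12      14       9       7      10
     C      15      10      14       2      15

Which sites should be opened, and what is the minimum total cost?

Open A and C; minimum total cost 51.

For any fixed open set, each market goes to its cheapest open site; total = fixed + service.
{A, C}: C1→A 2, C2→C 10, C3→A 12, C4→C 2, C5→A 6. Service 32; fixed 19; total 51.
{A}: service 44 + fixed 9 = 53
{C}: C1→C 15, C2→C 10, C3→C 14, C4→C 2, C5→C 15. Service 56; fixed 10; total 66.
{A, B, C}: service 29 + fixed 44 = 73
No other subset beats 51.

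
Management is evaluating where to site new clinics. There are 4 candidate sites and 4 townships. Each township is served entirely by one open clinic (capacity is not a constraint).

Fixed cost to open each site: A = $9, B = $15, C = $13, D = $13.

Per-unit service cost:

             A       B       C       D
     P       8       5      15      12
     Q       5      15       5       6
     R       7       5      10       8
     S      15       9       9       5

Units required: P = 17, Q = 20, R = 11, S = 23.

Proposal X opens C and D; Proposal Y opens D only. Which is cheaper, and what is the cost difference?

Proposal X: {C, D}: P→D 12·17=204, Q→C 5·20=100, R→D 8·11=88, S→D 5·23=115. Service 507; fixed 26; total 533.
Proposal Y: {D}: P→D 12·17=204, Q→D 6·20=120, R→D 8·11=88, S→D 5·23=115. Service 527; fixed 13; total 540.
Difference: |533 − 540| = 7.

Proposal X is cheaper by 7.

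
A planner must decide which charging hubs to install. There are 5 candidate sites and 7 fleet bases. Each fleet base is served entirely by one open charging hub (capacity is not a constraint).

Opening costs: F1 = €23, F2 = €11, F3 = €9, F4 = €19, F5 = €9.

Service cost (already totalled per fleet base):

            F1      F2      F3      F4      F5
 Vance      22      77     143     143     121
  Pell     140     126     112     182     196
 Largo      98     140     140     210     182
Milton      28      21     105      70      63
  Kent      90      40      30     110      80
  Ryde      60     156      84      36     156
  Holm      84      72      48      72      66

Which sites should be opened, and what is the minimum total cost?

For any fixed open set, each fleet base goes to its cheapest open site; total = fixed + service.
{F1, F3, F4}: Vance→F1 22, Pell→F3 112, Largo→F1 98, Milton→F1 28, Kent→F3 30, Ryde→F4 36, Holm→F3 48. Service 374; fixed 51; total 425.
{F1, F2, F3, F4}: Vance→F1 22, Pell→F3 112, Largo→F1 98, Milton→F2 21, Kent→F3 30, Ryde→F4 36, Holm→F3 48. Service 367; fixed 62; total 429.
{F1, F3}: service 398 + fixed 32 = 430
{F1, F2, F3, F4, F5}: service 367 + fixed 71 = 438
No other subset beats 425.

Open F1, F3 and F4; minimum total cost 425.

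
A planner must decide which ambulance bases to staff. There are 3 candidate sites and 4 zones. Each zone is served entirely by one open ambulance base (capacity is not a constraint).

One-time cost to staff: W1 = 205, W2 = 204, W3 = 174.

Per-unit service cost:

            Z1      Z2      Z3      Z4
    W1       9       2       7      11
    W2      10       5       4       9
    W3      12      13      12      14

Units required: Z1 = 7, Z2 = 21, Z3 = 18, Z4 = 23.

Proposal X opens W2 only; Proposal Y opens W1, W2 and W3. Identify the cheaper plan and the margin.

Proposal X: {W2}: Z1→W2 10·7=70, Z2→W2 5·21=105, Z3→W2 4·18=72, Z4→W2 9·23=207. Service 454; fixed 204; total 658.
Proposal Y: {W1, W2, W3}: Z1→W1 9·7=63, Z2→W1 2·21=42, Z3→W2 4·18=72, Z4→W2 9·23=207. Service 384; fixed 583; total 967.
Difference: |658 − 967| = 309.

Proposal X is cheaper by 309.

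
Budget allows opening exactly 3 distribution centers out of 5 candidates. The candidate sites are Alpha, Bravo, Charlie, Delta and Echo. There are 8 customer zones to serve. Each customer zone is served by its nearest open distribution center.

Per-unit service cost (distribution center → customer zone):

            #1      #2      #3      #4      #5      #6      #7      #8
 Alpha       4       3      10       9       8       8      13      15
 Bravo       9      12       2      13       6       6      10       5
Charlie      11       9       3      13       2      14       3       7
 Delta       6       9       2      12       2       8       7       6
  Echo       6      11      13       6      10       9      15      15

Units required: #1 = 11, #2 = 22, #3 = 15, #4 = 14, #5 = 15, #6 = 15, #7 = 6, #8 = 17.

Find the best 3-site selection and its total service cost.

Choose Alpha, Bravo and Charlie; total service cost 489.

With exactly 3 open, each customer zone uses its cheapest among the chosen.
{Alpha, Bravo, Charlie}: #1→Alpha 4·11=44, #2→Alpha 3·22=66, #3→Bravo 2·15=30, #4→Alpha 9·14=126, #5→Charlie 2·15=30, #6→Bravo 6·15=90, #7→Charlie 3·6=18, #8→Bravo 5·17=85. Service cost 489.
{Alpha, Bravo, Delta}: service cost 513
{Alpha, Delta, Echo}: service cost 518
Among all 10 size-3 choices, {Alpha, Bravo, Charlie} is lowest.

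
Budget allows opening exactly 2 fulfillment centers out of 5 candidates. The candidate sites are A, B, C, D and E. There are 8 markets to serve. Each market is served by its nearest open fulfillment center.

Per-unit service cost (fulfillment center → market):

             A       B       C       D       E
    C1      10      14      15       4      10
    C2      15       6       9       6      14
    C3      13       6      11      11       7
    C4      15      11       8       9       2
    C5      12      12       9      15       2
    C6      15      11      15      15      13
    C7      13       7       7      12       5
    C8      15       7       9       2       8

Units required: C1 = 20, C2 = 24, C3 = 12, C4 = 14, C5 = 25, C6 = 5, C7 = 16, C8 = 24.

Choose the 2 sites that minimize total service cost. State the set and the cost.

With exactly 2 open, each market uses its cheapest among the chosen.
{D, E}: C1→D 4·20=80, C2→D 6·24=144, C3→E 7·12=84, C4→E 2·14=28, C5→E 2·25=50, C6→E 13·5=65, C7→E 5·16=80, C8→D 2·24=48. Service cost 579.
{B, E}: service cost 797
{C, E}: service cost 915
Among all 10 size-2 choices, {D, E} is lowest.

Choose D and E; total service cost 579.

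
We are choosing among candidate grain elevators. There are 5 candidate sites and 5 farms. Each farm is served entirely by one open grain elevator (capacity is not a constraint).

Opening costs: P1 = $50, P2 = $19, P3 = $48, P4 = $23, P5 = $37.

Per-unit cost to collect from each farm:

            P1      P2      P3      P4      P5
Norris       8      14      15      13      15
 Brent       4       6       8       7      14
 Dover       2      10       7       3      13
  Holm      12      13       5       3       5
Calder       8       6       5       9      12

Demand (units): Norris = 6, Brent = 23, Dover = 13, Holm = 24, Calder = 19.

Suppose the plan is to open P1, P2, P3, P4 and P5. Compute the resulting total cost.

Each farm is assigned to its cheapest site among the open ones.
{P1, P2, P3, P4, P5}: Norris→P1 8·6=48, Brent→P1 4·23=92, Dover→P1 2·13=26, Holm→P4 3·24=72, Calder→P3 5·19=95. Service 333; fixed 177; total 510.

Total cost: 510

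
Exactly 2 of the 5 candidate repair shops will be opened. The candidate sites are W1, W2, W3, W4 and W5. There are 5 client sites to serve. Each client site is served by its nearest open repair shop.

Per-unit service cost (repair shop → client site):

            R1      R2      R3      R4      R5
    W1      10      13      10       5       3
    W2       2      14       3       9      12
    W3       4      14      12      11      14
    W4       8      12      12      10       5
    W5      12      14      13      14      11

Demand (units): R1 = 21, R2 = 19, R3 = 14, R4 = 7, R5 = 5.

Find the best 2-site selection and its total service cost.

With exactly 2 open, each client site uses its cheapest among the chosen.
{W1, W2}: R1→W2 2·21=42, R2→W1 13·19=247, R3→W2 3·14=42, R4→W1 5·7=35, R5→W1 3·5=15. Service cost 381.
{W2, W4}: service cost 400
{W2, W5}: service cost 468
Among all 10 size-2 choices, {W1, W2} is lowest.

Choose W1 and W2; total service cost 381.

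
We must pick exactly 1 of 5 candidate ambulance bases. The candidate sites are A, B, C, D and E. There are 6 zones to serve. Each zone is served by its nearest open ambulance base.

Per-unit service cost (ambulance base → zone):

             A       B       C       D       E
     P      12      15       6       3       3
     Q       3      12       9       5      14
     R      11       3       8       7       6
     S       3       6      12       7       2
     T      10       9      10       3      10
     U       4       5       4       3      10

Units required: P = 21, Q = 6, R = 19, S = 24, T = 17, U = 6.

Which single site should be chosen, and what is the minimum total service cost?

Choose D only; total service cost 463.

With exactly 1 open, each zone uses its cheapest among the chosen.
{D}: P→D 3·21=63, Q→D 5·6=30, R→D 7·19=133, S→D 7·24=168, T→D 3·17=51, U→D 3·6=18. Service cost 463.
{E}: service cost 539
{A}: service cost 745
Among all 5 size-1 choices, {D} is lowest.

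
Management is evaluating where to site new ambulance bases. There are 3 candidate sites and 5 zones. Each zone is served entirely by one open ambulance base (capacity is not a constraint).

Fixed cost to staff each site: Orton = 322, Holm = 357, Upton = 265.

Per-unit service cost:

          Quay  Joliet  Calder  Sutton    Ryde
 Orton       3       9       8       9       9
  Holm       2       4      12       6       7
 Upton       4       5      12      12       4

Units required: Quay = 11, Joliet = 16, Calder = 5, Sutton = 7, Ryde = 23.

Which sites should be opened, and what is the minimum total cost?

Open Upton only; minimum total cost 625.

For any fixed open set, each zone goes to its cheapest open site; total = fixed + service.
{Upton}: Quay→Upton 4·11=44, Joliet→Upton 5·16=80, Calder→Upton 12·5=60, Sutton→Upton 12·7=84, Ryde→Upton 4·23=92. Service 360; fixed 265; total 625.
{Holm}: Quay→Holm 2·11=22, Joliet→Holm 4·16=64, Calder→Holm 12·5=60, Sutton→Holm 6·7=42, Ryde→Holm 7·23=161. Service 349; fixed 357; total 706.
{Orton}: Quay→Orton 3·11=33, Joliet→Orton 9·16=144, Calder→Orton 8·5=40, Sutton→Orton 9·7=63, Ryde→Orton 9·23=207. Service 487; fixed 322; total 809.
{Orton, Holm, Upton}: service 260 + fixed 944 = 1204
No other subset beats 625.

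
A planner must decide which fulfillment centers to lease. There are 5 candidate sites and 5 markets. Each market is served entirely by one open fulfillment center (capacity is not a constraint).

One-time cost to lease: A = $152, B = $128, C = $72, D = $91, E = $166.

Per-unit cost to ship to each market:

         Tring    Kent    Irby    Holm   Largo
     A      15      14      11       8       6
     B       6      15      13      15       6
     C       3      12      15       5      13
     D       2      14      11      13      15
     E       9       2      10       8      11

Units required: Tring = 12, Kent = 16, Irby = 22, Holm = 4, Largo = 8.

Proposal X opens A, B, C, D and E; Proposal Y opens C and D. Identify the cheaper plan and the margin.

Proposal Y is cheaper by 208.

Proposal X: {A, B, C, D, E}: Tring→D 2·12=24, Kent→E 2·16=32, Irby→E 10·22=220, Holm→C 5·4=20, Largo→A 6·8=48. Service 344; fixed 609; total 953.
Proposal Y: {C, D}: Tring→D 2·12=24, Kent→C 12·16=192, Irby→D 11·22=242, Holm→C 5·4=20, Largo→C 13·8=104. Service 582; fixed 163; total 745.
Difference: |953 − 745| = 208.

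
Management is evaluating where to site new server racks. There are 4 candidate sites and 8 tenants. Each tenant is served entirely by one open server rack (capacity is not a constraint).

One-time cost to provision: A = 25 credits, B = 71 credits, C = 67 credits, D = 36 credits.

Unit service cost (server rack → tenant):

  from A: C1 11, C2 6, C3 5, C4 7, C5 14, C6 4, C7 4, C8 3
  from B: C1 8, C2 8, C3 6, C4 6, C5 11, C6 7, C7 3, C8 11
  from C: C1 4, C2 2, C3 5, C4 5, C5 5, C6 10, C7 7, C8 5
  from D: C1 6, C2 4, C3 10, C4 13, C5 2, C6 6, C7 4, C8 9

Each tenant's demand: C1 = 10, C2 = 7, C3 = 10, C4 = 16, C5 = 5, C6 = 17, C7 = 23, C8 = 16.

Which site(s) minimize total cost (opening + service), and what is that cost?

For any fixed open set, each tenant goes to its cheapest open site; total = fixed + service.
{A, C}: C1→C 4·10=40, C2→C 2·7=14, C3→A 5·10=50, C4→C 5·16=80, C5→C 5·5=25, C6→A 4·17=68, C7→A 4·23=92, C8→A 3·16=48. Service 417; fixed 92; total 509.
{A, D}: service 468 + fixed 61 = 529
{A, C, D}: service 402 + fixed 128 = 530
{A, B, C, D}: C1→C 4·10=40, C2→C 2·7=14, C3→A 5·10=50, C4→C 5·16=80, C5→D 2·5=10, C6→A 4·17=68, C7→B 3·23=69, C8→A 3·16=48. Service 379; fixed 199; total 578.
No other subset beats 509.

Open A and C; minimum total cost 509.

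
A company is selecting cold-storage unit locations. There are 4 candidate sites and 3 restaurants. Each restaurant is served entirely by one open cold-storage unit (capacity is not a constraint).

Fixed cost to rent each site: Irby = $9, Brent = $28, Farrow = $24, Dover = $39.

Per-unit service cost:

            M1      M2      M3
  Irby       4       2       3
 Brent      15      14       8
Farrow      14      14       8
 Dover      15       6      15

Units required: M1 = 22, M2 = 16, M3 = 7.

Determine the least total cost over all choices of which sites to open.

Minimum total cost: 150

For any fixed open set, each restaurant goes to its cheapest open site; total = fixed + service.
{Irby}: M1→Irby 4·22=88, M2→Irby 2·16=32, M3→Irby 3·7=21. Service 141; fixed 9; total 150.
{Irby, Farrow}: M1→Irby 4·22=88, M2→Irby 2·16=32, M3→Irby 3·7=21. Service 141; fixed 33; total 174.
{Irby, Brent}: M1→Irby 4·22=88, M2→Irby 2·16=32, M3→Irby 3·7=21. Service 141; fixed 37; total 178.
{Irby, Brent, Farrow, Dover}: service 141 + fixed 100 = 241
(All 15 nonempty subsets were checked; Irby only is lowest.)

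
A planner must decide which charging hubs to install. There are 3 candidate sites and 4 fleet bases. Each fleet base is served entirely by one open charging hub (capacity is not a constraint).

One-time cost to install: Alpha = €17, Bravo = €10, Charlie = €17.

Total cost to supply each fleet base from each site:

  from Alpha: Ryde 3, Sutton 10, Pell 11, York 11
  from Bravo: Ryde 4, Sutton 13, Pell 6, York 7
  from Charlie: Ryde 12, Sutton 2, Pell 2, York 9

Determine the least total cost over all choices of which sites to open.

For any fixed open set, each fleet base goes to its cheapest open site; total = fixed + service.
{Bravo}: Ryde→Bravo 4, Sutton→Bravo 13, Pell→Bravo 6, York→Bravo 7. Service 30; fixed 10; total 40.
{Bravo, Charlie}: Ryde→Bravo 4, Sutton→Charlie 2, Pell→Charlie 2, York→Bravo 7. Service 15; fixed 27; total 42.
{Charlie}: Ryde→Charlie 12, Sutton→Charlie 2, Pell→Charlie 2, York→Charlie 9. Service 25; fixed 17; total 42.
{Alpha, Bravo, Charlie}: Ryde→Alpha 3, Sutton→Charlie 2, Pell→Charlie 2, York→Bravo 7. Service 14; fixed 44; total 58.
(All 7 nonempty subsets were checked; Bravo only is lowest.)

Minimum total cost: 40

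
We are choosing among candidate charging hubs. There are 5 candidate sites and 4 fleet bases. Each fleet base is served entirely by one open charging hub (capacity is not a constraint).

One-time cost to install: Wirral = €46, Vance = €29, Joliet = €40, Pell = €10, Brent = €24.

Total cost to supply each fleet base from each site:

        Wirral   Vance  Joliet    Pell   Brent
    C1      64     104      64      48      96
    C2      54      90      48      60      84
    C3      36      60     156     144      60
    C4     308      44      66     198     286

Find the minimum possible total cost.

Minimum total cost: 251

For any fixed open set, each fleet base goes to its cheapest open site; total = fixed + service.
{Vance, Pell}: C1→Pell 48, C2→Pell 60, C3→Vance 60, C4→Vance 44. Service 212; fixed 39; total 251.
{Wirral, Vance, Pell}: service 182 + fixed 85 = 267
{Wirral, Vance}: service 198 + fixed 75 = 273
{Wirral, Vance, Joliet, Pell, Brent}: service 176 + fixed 149 = 325
No other subset beats 251.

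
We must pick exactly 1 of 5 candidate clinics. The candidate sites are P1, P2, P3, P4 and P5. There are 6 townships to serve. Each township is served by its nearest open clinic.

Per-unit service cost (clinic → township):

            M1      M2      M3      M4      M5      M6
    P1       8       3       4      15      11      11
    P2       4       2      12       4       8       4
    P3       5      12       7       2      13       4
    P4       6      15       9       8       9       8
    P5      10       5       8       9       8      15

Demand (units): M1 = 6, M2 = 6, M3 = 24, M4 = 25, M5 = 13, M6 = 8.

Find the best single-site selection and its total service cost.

With exactly 1 open, each township uses its cheapest among the chosen.
{P3}: M1→P3 5·6=30, M2→P3 12·6=72, M3→P3 7·24=168, M4→P3 2·25=50, M5→P3 13·13=169, M6→P3 4·8=32. Service cost 521.
{P2}: service cost 560
{P4}: service cost 723
Among all 5 size-1 choices, {P3} is lowest.

Choose P3 only; total service cost 521.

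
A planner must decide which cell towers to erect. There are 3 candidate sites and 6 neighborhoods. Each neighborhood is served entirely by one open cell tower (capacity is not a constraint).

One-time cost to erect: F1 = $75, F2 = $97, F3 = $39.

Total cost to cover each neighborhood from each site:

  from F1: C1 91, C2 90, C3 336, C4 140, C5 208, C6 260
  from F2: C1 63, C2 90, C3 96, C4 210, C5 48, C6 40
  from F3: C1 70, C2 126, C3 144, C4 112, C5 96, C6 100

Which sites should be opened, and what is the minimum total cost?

Open F2 and F3; minimum total cost 585.

For any fixed open set, each neighborhood goes to its cheapest open site; total = fixed + service.
{F2, F3}: C1→F2 63, C2→F2 90, C3→F2 96, C4→F3 112, C5→F2 48, C6→F2 40. Service 449; fixed 136; total 585.
{F2}: service 547 + fixed 97 = 644
{F1, F2}: service 477 + fixed 172 = 649
{F1, F2, F3}: C1→F2 63, C2→F1 90, C3→F2 96, C4→F3 112, C5→F2 48, C6→F2 40. Service 449; fixed 211; total 660.
No other subset beats 585.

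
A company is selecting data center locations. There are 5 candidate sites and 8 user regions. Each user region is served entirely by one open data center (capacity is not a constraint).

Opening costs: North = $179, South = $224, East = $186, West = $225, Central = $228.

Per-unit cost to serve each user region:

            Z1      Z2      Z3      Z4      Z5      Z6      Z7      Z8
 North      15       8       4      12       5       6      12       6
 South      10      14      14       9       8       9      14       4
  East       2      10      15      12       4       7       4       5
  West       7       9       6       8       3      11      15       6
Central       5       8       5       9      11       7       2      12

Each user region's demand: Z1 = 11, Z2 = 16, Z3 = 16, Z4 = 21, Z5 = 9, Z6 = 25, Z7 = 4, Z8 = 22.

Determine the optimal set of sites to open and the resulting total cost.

Open North and East; minimum total cost 1143.

For any fixed open set, each user region goes to its cheapest open site; total = fixed + service.
{North, East}: Z1→East 2·11=22, Z2→North 8·16=128, Z3→North 4·16=64, Z4→North 12·21=252, Z5→East 4·9=36, Z6→North 6·25=150, Z7→East 4·4=16, Z8→East 5·22=110. Service 778; fixed 365; total 1143.
{East, Central}: service 748 + fixed 414 = 1162
{North}: Z1→North 15·11=165, Z2→North 8·16=128, Z3→North 4·16=64, Z4→North 12·21=252, Z5→North 5·9=45, Z6→North 6·25=150, Z7→North 12·4=48, Z8→North 6·22=132. Service 984; fixed 179; total 1163.
{North, South, East, West, Central}: service 655 + fixed 1042 = 1697
No other subset beats 1143.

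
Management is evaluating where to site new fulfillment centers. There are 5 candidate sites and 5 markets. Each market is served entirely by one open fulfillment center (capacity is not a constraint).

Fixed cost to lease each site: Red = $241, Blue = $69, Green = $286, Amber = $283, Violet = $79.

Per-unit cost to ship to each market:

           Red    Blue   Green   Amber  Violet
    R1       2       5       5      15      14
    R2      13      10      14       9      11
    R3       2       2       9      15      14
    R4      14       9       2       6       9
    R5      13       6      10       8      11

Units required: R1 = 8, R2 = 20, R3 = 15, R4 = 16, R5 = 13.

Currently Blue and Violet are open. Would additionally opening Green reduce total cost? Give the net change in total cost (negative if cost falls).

No — net change +174 (cost rises by 174).

Current service cost with {Blue, Violet}: 492.
Adding Green: each market re-picks its cheapest; new service cost 380, saving 112.
Extra fixed cost: 286. Net change = 286 − 112 = 174.
(Totals: 640 → 814.)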